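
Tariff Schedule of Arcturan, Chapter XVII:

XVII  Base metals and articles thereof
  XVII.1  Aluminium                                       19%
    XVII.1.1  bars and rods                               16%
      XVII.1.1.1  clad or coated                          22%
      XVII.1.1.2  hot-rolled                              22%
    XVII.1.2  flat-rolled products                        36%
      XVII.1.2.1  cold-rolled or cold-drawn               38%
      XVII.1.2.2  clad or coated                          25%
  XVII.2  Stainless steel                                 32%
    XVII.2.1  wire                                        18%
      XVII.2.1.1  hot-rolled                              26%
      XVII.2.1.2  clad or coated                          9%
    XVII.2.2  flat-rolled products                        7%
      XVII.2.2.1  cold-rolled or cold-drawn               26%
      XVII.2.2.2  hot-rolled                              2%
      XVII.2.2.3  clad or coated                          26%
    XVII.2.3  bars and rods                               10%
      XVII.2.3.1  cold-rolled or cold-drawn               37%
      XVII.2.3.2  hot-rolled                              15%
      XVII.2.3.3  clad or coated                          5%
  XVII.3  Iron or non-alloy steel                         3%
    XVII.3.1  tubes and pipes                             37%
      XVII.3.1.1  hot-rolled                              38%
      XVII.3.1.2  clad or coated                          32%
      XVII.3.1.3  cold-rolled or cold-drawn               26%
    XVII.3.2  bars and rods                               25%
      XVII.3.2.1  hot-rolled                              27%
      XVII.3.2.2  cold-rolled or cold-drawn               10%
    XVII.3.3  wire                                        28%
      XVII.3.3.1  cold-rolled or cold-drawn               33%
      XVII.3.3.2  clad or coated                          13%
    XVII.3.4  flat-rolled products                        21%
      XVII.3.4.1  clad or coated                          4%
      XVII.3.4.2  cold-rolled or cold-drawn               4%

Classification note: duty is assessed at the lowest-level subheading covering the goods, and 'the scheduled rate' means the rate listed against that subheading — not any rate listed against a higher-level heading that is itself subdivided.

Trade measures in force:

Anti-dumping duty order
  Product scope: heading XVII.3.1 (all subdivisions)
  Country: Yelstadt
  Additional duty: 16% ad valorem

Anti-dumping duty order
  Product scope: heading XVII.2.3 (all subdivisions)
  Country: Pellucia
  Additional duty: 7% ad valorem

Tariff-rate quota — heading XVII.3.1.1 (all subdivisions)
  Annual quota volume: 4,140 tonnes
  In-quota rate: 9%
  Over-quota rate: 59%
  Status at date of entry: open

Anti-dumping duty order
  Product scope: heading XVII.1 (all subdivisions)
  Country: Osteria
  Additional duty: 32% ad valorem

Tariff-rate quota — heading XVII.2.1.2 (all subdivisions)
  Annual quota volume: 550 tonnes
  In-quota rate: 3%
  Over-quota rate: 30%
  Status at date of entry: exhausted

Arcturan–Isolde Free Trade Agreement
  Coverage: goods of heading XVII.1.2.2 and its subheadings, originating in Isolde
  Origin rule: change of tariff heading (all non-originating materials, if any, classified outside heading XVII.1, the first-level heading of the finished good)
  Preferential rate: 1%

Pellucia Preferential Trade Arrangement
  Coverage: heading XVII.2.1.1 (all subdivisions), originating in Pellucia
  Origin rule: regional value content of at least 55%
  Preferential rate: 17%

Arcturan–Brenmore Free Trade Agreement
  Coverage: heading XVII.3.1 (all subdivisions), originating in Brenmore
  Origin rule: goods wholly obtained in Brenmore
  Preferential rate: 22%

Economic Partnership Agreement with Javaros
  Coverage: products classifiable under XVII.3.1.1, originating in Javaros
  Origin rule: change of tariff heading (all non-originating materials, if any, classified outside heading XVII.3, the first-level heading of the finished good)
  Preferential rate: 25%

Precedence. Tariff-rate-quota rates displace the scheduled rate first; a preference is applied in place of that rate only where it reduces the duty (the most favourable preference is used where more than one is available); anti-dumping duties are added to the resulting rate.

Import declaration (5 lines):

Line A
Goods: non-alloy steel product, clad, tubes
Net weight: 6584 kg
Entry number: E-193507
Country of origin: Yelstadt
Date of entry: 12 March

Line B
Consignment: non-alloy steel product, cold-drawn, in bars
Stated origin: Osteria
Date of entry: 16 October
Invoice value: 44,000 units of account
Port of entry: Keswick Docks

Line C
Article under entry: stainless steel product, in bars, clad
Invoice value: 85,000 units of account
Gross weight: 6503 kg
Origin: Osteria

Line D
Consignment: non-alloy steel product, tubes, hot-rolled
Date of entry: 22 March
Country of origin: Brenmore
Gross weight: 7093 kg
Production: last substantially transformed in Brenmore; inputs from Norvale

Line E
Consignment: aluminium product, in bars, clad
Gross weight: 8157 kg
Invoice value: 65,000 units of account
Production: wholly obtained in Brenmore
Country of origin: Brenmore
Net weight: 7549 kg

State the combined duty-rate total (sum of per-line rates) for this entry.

Line A: non-alloy steel → XVII.3; tubes → XVII.3.1; clad → XVII.3.1.2. Scheduled 32%. anti-dumping (Yelstadt, XVII.3.1): +16%; total 32% + 16% = 48%. → 48%.
Line B: non-alloy steel → XVII.3; in bars → XVII.3.2; cold-drawn → XVII.3.2.2. Scheduled 10%. No special measure applies. → 10%.
Line C: stainless steel → XVII.2; in bars → XVII.2.3; clad → XVII.2.3.3. Scheduled 5%. No special measure applies. → 5%.
Line D: non-alloy steel → XVII.3; tubes → XVII.3.1; hot-rolled → XVII.3.1.1. Scheduled 38%. quota on XVII.3.1.1 open → in-quota 9%; Brenmore agreement on XVII.3.1: not wholly obtained. → 9%.
Line E: aluminium → XVII.1; in bars → XVII.1.1; clad → XVII.1.1.1. Scheduled 22%. Brenmore agreement on XVII.3.1: XVII.1.1.1 not covered. → 22%.
Sum: 48% + 10% + 5% + 9% + 22% = 94%.

94%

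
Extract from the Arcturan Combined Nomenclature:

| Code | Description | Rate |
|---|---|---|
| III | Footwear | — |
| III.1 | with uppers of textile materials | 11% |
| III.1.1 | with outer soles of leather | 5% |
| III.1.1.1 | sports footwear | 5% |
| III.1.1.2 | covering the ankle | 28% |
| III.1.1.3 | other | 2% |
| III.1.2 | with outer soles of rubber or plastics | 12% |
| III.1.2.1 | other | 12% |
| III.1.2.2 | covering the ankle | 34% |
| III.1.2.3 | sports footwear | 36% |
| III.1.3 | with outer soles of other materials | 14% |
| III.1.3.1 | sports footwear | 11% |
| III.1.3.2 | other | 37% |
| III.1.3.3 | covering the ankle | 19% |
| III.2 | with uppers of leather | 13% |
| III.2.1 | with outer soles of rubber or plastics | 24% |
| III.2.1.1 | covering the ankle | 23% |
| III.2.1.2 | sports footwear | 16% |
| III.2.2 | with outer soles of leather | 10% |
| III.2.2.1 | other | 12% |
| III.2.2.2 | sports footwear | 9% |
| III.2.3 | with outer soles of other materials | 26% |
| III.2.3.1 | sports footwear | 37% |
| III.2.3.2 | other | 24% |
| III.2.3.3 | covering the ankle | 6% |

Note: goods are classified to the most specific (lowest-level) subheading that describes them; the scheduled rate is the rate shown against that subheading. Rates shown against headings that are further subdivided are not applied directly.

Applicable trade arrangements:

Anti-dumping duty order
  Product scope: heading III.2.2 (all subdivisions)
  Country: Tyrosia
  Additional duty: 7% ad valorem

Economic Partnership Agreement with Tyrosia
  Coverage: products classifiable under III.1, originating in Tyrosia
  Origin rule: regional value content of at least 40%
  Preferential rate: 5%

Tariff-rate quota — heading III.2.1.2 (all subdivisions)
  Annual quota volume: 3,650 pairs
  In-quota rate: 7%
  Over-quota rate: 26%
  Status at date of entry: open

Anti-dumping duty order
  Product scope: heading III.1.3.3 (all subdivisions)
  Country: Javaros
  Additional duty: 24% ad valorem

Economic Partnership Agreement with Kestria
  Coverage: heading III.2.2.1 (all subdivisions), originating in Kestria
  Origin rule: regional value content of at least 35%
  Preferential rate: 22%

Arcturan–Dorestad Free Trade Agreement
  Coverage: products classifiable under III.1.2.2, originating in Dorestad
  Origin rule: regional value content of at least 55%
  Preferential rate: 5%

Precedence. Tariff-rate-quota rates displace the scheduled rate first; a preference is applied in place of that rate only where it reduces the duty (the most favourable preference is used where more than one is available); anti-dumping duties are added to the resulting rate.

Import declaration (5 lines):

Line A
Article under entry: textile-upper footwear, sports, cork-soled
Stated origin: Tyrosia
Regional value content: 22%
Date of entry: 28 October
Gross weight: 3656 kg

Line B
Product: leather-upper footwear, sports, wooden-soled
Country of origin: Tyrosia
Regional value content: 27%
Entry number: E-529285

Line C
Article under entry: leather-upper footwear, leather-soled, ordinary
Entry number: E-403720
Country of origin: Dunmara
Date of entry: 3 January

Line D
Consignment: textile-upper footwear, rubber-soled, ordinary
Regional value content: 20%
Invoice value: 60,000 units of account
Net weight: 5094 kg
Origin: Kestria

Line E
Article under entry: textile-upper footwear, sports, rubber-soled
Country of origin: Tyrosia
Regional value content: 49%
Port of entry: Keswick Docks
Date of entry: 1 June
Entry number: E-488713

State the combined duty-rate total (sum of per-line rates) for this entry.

77%

Line A: textile-upper → III.1; cork-soled → III.1.3; sports → III.1.3.1. Scheduled 11%. Tyrosia agreement on III.1: RVC < 40%. → 11%.
Line B: leather-upper → III.2; wooden-soled → III.2.3; sports → III.2.3.1. Scheduled 37%. Tyrosia agreement on III.1: III.2.3.1 not covered. → 37%.
Line C: leather-upper → III.2; leather-soled → III.2.2; ordinary → III.2.2.1. Scheduled 12%. No special measure applies. → 12%.
Line D: textile-upper → III.1; rubber-soled → III.1.2; ordinary → III.1.2.1. Scheduled 12%. Kestria agreement on III.2.2.1: III.1.2.1 not covered. → 12%.
Line E: textile-upper → III.1; rubber-soled → III.1.2; sports → III.1.2.3. Scheduled 36%. Tyrosia agreement on III.1: RVC ≥ 40% → 5% available; preferential 5%. → 5%.
Sum: 11% + 37% + 12% + 12% + 5% = 77%.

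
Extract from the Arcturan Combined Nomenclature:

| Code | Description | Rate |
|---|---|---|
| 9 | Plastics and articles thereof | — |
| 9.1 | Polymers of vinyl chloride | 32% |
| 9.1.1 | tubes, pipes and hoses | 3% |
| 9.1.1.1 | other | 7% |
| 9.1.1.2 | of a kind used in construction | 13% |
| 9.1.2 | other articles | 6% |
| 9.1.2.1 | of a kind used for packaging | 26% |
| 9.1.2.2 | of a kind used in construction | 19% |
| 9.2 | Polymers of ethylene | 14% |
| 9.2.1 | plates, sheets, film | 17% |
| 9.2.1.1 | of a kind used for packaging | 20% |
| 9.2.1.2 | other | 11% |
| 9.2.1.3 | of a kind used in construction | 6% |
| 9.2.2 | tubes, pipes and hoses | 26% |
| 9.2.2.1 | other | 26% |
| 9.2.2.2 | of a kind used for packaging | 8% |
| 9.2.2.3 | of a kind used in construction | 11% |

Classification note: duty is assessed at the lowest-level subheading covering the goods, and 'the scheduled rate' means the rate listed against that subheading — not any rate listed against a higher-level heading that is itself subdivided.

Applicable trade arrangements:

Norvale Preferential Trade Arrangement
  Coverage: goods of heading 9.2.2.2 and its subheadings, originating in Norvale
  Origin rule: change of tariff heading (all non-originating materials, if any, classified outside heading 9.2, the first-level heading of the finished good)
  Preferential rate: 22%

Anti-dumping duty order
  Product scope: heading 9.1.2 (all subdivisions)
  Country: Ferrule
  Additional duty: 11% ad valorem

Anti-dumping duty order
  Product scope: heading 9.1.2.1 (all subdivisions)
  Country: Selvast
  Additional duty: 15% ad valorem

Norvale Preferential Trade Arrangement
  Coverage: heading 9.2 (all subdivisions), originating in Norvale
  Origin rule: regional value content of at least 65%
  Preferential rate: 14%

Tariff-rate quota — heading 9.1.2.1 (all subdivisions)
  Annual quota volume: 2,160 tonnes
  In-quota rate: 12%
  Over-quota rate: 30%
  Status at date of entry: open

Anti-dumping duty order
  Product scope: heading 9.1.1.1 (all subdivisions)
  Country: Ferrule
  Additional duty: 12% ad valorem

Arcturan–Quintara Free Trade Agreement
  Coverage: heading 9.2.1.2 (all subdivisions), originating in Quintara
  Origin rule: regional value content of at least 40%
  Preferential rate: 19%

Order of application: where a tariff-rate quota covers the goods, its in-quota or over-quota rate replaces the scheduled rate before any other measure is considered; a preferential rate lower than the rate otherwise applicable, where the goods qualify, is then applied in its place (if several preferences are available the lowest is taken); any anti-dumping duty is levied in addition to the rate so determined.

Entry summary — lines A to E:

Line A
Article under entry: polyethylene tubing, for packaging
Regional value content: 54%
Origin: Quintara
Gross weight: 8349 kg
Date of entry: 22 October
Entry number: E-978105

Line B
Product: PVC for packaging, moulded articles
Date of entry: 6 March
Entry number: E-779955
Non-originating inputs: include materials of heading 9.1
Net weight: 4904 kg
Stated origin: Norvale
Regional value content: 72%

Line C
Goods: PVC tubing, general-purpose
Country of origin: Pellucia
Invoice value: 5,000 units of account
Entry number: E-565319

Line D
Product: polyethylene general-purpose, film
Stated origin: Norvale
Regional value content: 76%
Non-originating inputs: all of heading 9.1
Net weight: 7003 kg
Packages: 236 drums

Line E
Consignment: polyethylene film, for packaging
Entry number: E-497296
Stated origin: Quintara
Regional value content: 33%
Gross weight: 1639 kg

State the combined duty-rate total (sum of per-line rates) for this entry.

Line A: polyethylene → 9.2; tubing → 9.2.2; for packaging → 9.2.2.2. Scheduled 8%. Quintara agreement on 9.2.1.2: 9.2.2.2 not covered. → 8%.
Line B: PVC → 9.1; moulded articles → 9.1.2; for packaging → 9.1.2.1. Scheduled 26%. quota on 9.1.2.1 open → in-quota 12%; Norvale agreement on 9.2.2.2: 9.1.2.1 not covered; Norvale agreement on 9.2: 9.1.2.1 not covered. → 12%.
Line C: PVC → 9.1; tubing → 9.1.1; general-purpose → 9.1.1.1. Scheduled 7%. No special measure applies. → 7%.
Line D: polyethylene → 9.2; film → 9.2.1; general-purpose → 9.2.1.2. Scheduled 11%. Norvale agreement on 9.2.2.2: 9.2.1.2 not covered; Norvale agreement on 9.2: RVC ≥ 65% → 14% available; preference 14% not lower than 11% → no reduction. → 11%.
Line E: polyethylene → 9.2; film → 9.2.1; for packaging → 9.2.1.1. Scheduled 20%. Quintara agreement on 9.2.1.2: 9.2.1.1 not covered. → 20%.
Sum: 8% + 12% + 7% + 11% + 20% = 58%.

58%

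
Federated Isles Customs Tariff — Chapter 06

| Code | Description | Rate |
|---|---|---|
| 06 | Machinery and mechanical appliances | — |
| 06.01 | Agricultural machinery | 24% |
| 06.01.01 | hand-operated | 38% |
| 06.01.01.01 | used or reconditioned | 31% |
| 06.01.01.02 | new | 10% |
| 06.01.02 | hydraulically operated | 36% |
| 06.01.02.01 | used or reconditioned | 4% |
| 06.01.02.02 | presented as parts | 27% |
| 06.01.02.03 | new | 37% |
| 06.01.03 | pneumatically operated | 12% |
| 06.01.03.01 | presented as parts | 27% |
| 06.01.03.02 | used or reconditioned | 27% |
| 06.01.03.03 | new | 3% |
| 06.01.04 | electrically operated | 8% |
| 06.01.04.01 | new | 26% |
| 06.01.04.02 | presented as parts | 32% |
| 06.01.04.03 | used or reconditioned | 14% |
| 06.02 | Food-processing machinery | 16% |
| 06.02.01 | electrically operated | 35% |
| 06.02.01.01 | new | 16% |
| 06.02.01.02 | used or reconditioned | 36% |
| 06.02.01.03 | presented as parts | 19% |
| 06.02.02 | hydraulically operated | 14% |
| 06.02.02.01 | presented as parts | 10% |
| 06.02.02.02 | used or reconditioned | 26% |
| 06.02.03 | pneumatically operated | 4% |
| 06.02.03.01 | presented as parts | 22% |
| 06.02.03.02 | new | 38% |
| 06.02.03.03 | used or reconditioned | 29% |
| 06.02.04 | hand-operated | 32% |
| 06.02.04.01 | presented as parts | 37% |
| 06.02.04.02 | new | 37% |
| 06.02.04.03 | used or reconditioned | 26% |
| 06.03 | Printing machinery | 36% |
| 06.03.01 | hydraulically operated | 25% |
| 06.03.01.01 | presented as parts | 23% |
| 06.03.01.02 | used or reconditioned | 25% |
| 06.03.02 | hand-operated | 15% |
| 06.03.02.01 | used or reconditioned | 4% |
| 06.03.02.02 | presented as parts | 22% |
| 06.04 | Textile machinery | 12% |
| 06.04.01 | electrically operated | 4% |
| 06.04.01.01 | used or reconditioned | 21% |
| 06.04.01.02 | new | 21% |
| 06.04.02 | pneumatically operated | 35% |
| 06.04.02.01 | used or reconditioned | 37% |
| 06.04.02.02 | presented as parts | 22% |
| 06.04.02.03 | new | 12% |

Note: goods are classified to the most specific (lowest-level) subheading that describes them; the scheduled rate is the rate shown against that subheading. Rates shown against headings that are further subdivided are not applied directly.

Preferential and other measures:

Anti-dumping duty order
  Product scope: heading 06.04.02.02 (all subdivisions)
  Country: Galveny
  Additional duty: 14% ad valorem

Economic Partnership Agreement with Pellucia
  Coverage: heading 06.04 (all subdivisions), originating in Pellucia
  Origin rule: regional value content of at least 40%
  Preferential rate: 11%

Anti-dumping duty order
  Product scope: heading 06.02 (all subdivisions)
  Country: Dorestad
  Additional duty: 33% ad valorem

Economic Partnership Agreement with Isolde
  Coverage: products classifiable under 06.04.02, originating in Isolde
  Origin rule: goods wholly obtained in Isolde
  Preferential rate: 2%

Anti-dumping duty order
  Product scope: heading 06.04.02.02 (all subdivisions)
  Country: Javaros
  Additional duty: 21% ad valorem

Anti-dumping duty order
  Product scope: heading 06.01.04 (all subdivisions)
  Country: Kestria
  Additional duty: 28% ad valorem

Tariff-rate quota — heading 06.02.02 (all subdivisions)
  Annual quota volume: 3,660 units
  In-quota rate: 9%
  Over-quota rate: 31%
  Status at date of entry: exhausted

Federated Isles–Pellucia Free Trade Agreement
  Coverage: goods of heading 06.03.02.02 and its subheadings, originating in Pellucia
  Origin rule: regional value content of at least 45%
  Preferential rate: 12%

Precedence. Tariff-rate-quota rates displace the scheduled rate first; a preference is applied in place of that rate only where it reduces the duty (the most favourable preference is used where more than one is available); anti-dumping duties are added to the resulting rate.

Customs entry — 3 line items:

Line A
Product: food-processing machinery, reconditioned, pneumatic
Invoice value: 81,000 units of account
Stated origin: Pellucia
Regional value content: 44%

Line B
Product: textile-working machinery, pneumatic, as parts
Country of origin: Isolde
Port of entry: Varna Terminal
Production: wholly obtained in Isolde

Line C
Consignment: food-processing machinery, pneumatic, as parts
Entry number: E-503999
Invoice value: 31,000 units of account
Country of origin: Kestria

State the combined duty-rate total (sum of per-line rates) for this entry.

Line A: food-processing → 06.02; pneumatic → 06.02.03; reconditioned → 06.02.03.03. Scheduled 29%. Pellucia agreement on 06.04: 06.02.03.03 not covered; Pellucia agreement on 06.03.02.02: 06.02.03.03 not covered. → 29%.
Line B: textile-working → 06.04; pneumatic → 06.04.02; as parts → 06.04.02.02. Scheduled 22%. Isolde agreement on 06.04.02: wholly obtained → 2% available; preferential 2%. → 2%.
Line C: food-processing → 06.02; pneumatic → 06.02.03; as parts → 06.02.03.01. Scheduled 22%. No special measure applies. → 22%.
Sum: 29% + 2% + 22% = 53%.

53%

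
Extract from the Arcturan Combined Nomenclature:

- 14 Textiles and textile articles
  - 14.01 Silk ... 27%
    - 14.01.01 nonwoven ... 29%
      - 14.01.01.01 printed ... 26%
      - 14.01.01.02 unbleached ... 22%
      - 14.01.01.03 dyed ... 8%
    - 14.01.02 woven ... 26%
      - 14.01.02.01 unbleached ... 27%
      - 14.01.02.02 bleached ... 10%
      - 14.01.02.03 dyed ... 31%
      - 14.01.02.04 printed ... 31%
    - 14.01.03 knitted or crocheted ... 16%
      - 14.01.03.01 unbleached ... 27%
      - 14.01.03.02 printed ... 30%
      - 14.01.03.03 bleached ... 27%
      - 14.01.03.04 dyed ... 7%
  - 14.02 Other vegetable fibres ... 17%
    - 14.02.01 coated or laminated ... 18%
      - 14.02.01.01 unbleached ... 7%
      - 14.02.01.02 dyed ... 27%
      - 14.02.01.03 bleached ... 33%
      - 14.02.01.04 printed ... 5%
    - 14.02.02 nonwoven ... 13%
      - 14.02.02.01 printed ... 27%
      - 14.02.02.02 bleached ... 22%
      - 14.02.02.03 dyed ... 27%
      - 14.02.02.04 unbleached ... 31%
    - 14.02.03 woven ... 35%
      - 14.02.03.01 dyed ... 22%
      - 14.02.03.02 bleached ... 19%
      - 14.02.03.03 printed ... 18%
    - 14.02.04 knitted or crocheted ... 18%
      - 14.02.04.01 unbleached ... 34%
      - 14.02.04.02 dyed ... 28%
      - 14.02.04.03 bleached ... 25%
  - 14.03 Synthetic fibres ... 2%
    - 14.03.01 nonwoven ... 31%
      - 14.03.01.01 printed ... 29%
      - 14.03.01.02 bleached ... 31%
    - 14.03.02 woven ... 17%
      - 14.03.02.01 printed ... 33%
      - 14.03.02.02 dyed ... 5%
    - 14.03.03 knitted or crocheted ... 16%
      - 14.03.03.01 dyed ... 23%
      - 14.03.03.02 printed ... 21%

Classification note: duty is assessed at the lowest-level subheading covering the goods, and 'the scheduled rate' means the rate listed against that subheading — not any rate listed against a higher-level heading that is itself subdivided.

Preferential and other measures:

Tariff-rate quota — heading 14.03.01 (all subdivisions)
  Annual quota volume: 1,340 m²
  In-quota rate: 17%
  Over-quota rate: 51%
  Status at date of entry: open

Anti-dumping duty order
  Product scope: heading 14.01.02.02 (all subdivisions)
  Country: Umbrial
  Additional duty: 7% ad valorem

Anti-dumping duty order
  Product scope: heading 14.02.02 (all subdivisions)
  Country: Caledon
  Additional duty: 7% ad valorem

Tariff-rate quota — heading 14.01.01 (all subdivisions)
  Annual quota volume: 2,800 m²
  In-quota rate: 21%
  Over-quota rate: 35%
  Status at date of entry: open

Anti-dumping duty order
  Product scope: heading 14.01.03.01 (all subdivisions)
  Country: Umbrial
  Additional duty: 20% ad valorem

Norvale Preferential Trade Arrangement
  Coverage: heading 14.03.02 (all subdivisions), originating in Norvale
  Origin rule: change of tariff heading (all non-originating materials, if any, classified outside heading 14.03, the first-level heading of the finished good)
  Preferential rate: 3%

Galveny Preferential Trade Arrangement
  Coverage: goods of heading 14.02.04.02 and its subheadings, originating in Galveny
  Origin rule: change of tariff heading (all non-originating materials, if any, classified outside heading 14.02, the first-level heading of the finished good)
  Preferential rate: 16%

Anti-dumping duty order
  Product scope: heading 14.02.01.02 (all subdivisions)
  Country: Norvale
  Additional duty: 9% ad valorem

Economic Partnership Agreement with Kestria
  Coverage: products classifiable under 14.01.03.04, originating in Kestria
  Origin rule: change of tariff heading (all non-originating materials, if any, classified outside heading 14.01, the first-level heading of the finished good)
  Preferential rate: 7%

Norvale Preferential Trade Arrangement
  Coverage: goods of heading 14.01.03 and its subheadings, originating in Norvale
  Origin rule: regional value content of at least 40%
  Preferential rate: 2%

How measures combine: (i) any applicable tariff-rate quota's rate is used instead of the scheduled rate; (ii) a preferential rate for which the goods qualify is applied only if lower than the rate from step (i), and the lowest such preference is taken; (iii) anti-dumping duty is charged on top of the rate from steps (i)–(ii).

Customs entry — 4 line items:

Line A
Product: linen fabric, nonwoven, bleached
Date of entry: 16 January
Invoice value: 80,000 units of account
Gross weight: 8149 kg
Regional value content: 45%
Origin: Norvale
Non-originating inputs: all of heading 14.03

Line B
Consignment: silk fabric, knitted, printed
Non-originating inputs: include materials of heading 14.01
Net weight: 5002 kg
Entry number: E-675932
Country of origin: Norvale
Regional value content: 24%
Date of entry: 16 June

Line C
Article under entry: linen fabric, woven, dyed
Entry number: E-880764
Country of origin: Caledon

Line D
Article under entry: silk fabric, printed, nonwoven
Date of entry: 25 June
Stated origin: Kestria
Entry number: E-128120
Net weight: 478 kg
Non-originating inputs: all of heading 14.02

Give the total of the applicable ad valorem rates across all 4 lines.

95%

Line A: linen → 14.02; nonwoven → 14.02.02; bleached → 14.02.02.02. Scheduled 22%. Norvale agreement on 14.03.02: 14.02.02.02 not covered; Norvale agreement on 14.01.03: 14.02.02.02 not covered. → 22%.
Line B: silk → 14.01; knitted → 14.01.03; printed → 14.01.03.02. Scheduled 30%. Norvale agreement on 14.03.02: 14.01.03.02 not covered; Norvale agreement on 14.01.03: RVC < 40%. → 30%.
Line C: linen → 14.02; woven → 14.02.03; dyed → 14.02.03.01. Scheduled 22%. No special measure applies. → 22%.
Line D: silk → 14.01; nonwoven → 14.01.01; printed → 14.01.01.01. Scheduled 26%. quota on 14.01.01 open → in-quota 21%; Kestria agreement on 14.01.03.04: 14.01.01.01 not covered. → 21%.
Sum: 22% + 30% + 22% + 21% = 95%.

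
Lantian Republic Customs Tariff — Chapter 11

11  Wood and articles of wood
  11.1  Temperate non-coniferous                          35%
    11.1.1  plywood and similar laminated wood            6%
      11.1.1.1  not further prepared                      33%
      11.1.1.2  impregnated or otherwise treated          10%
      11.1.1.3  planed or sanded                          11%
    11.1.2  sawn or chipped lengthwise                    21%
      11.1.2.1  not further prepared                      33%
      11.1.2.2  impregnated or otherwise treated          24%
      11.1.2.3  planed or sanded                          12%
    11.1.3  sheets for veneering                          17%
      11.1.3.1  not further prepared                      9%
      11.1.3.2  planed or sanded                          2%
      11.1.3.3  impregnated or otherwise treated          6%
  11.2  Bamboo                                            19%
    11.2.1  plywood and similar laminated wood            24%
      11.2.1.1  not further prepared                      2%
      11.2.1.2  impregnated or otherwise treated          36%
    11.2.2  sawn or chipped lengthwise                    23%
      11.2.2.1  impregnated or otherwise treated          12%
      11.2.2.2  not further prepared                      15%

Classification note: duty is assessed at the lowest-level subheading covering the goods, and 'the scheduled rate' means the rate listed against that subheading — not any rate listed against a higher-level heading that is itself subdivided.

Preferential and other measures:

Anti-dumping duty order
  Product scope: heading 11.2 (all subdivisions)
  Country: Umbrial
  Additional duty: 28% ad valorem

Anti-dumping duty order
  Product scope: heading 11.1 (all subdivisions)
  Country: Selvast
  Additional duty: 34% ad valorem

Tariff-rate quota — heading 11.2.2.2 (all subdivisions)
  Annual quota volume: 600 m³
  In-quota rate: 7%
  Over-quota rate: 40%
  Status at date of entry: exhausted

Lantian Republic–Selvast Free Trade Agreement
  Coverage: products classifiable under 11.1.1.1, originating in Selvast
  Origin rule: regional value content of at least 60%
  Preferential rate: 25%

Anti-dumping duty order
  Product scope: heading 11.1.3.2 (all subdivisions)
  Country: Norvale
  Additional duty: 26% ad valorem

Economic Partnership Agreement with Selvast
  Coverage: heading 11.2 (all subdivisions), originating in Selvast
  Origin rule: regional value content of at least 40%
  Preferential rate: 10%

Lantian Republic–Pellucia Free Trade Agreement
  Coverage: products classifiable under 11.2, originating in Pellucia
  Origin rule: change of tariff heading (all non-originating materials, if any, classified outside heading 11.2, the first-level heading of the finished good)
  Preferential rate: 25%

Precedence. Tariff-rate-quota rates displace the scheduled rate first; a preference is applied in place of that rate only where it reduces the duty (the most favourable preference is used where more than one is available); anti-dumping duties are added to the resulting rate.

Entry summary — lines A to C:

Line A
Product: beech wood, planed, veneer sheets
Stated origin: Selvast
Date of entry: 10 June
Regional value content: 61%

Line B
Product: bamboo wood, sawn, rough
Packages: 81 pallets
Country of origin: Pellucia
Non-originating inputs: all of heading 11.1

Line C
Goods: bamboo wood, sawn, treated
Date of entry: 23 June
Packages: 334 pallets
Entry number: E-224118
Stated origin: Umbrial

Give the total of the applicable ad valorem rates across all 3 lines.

101%

Line A: beech → 11.1; veneer sheets → 11.1.3; planed → 11.1.3.2. Scheduled 2%. Selvast agreement on 11.1.1.1: 11.1.3.2 not covered; Selvast agreement on 11.2: 11.1.3.2 not covered; anti-dumping (Selvast, 11.1): +34%; total 2% + 34% = 36%. → 36%.
Line B: bamboo → 11.2; sawn → 11.2.2; rough → 11.2.2.2. Scheduled 15%. quota on 11.2.2.2 exhausted → over-quota 40%; Pellucia agreement on 11.2: CTH met → 25% available; preferential 25%. → 25%.
Line C: bamboo → 11.2; sawn → 11.2.2; treated → 11.2.2.1. Scheduled 12%. anti-dumping (Umbrial, 11.2): +28%; total 12% + 28% = 40%. → 40%.
Sum: 36% + 25% + 40% = 101%.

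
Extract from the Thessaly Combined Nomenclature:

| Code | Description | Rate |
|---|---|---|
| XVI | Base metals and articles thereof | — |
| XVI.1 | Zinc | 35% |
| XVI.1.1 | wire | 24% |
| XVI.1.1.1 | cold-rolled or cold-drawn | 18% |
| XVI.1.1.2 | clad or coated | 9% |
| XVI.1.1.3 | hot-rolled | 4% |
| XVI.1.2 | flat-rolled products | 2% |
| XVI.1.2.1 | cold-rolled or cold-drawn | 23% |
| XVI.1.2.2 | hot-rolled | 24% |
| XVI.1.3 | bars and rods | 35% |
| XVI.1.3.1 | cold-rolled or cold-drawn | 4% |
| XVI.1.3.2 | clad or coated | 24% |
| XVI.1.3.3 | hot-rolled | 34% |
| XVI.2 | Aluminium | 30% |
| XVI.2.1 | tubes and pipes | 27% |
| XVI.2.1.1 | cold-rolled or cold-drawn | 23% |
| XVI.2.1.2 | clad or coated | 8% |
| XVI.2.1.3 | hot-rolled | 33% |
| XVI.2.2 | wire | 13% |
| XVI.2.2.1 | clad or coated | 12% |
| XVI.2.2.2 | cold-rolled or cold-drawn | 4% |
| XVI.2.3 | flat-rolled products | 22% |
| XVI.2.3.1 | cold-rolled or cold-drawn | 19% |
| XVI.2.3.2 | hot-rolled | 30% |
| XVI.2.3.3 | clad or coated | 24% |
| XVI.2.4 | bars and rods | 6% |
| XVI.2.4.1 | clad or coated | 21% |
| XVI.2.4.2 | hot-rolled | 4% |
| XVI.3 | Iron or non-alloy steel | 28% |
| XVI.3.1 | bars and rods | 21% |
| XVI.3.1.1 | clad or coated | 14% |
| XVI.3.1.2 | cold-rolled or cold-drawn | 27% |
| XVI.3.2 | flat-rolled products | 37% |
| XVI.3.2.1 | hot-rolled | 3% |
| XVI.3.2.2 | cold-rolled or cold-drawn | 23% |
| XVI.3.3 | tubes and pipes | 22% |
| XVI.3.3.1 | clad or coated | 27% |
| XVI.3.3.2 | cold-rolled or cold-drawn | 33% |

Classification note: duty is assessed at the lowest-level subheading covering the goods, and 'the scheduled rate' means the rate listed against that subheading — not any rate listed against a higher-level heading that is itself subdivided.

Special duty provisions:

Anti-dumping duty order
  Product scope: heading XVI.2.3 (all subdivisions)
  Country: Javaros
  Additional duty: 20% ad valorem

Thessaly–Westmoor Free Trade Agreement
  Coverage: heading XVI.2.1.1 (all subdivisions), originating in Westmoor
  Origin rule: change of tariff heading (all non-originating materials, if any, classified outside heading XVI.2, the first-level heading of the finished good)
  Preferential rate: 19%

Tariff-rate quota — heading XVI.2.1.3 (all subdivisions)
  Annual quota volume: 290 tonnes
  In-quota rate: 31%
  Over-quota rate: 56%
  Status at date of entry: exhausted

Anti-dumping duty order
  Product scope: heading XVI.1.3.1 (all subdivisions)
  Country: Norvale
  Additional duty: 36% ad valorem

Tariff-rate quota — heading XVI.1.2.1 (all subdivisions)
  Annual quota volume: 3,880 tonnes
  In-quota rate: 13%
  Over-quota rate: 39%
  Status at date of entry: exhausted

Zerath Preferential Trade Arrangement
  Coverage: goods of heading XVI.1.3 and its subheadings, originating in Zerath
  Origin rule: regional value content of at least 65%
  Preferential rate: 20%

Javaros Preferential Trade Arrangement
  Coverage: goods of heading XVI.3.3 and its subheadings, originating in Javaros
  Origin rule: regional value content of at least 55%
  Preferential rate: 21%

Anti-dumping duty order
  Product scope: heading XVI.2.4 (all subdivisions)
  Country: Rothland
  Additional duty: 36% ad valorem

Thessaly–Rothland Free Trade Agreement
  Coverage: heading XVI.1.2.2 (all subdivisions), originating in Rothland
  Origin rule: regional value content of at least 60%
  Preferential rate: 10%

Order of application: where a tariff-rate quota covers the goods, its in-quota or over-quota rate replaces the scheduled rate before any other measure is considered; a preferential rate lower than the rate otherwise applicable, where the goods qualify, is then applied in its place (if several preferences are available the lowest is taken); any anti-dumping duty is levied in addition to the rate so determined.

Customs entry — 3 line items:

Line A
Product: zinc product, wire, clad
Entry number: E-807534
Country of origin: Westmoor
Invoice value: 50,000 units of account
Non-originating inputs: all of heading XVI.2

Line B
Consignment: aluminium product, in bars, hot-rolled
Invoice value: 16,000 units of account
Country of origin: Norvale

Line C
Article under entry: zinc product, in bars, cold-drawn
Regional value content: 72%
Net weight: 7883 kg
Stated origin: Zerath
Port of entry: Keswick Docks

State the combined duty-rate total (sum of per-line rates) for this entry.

17%

Line A: zinc → XVI.1; wire → XVI.1.1; clad → XVI.1.1.2. Scheduled 9%. Westmoor agreement on XVI.2.1.1: XVI.1.1.2 not covered. → 9%.
Line B: aluminium → XVI.2; in bars → XVI.2.4; hot-rolled → XVI.2.4.2. Scheduled 4%. No special measure applies. → 4%.
Line C: zinc → XVI.1; in bars → XVI.1.3; cold-drawn → XVI.1.3.1. Scheduled 4%. Zerath agreement on XVI.1.3: RVC ≥ 65% → 20% available; preference 20% not lower than 4% → no reduction. → 4%.
Sum: 9% + 4% + 4% = 17%.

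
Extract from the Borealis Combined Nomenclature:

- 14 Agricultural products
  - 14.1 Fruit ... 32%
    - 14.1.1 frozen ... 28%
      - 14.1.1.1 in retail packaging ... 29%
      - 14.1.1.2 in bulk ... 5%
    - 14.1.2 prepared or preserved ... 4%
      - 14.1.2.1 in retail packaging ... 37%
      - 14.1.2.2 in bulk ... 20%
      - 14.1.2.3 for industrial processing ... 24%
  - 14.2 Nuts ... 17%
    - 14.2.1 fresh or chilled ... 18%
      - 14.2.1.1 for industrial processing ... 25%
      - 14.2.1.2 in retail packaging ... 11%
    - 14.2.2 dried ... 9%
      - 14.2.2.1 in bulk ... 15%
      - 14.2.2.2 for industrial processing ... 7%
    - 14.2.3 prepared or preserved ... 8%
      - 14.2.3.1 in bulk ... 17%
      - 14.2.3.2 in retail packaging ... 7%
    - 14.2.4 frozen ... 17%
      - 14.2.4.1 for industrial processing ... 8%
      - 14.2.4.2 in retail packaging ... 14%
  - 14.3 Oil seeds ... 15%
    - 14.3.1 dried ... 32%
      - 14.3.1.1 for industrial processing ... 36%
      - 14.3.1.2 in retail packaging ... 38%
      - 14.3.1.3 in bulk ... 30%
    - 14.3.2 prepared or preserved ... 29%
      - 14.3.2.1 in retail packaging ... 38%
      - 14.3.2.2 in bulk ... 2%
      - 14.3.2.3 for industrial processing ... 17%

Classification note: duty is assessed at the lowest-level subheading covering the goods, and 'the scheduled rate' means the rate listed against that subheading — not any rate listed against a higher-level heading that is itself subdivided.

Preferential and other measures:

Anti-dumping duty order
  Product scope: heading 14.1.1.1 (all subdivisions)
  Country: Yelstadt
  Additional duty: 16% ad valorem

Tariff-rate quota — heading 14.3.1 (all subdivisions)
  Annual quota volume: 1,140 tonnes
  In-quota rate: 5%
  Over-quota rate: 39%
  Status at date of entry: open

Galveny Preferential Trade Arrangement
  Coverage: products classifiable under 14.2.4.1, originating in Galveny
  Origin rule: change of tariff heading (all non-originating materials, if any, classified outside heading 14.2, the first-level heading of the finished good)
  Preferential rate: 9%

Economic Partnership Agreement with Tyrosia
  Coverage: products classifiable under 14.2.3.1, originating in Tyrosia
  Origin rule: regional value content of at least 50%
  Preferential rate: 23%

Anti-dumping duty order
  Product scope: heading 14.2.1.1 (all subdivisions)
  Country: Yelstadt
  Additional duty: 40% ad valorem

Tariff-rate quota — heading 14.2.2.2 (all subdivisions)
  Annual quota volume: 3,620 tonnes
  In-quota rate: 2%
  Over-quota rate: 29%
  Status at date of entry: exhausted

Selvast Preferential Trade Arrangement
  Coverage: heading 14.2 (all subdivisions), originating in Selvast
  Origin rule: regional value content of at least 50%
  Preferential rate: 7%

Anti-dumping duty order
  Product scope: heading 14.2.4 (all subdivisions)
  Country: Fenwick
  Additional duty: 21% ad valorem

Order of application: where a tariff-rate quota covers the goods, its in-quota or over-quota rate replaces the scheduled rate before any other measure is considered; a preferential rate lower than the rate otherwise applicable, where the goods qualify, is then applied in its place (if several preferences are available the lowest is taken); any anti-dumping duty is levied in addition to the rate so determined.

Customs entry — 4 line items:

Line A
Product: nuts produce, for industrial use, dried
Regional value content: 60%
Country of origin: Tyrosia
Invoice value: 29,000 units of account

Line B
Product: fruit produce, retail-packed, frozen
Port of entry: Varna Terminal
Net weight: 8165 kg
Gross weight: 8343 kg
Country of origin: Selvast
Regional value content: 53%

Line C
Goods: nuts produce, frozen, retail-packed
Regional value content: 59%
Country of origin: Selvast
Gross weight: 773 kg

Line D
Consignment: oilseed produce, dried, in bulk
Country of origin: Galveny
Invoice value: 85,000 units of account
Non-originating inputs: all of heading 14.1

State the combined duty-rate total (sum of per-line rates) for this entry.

Line A: nuts → 14.2; dried → 14.2.2; for industrial use → 14.2.2.2. Scheduled 7%. quota on 14.2.2.2 exhausted → over-quota 29%; Tyrosia agreement on 14.2.3.1: 14.2.2.2 not covered. → 29%.
Line B: fruit → 14.1; frozen → 14.1.1; retail-packed → 14.1.1.1. Scheduled 29%. Selvast agreement on 14.2: 14.1.1.1 not covered. → 29%.
Line C: nuts → 14.2; frozen → 14.2.4; retail-packed → 14.2.4.2. Scheduled 14%. Selvast agreement on 14.2: RVC ≥ 50% → 7% available; preferential 7%. → 7%.
Line D: oilseed → 14.3; dried → 14.3.1; in bulk → 14.3.1.3. Scheduled 30%. quota on 14.3.1 open → in-quota 5%; Galveny agreement on 14.2.4.1: 14.3.1.3 not covered. → 5%.
Sum: 29% + 29% + 7% + 5% = 70%.

70%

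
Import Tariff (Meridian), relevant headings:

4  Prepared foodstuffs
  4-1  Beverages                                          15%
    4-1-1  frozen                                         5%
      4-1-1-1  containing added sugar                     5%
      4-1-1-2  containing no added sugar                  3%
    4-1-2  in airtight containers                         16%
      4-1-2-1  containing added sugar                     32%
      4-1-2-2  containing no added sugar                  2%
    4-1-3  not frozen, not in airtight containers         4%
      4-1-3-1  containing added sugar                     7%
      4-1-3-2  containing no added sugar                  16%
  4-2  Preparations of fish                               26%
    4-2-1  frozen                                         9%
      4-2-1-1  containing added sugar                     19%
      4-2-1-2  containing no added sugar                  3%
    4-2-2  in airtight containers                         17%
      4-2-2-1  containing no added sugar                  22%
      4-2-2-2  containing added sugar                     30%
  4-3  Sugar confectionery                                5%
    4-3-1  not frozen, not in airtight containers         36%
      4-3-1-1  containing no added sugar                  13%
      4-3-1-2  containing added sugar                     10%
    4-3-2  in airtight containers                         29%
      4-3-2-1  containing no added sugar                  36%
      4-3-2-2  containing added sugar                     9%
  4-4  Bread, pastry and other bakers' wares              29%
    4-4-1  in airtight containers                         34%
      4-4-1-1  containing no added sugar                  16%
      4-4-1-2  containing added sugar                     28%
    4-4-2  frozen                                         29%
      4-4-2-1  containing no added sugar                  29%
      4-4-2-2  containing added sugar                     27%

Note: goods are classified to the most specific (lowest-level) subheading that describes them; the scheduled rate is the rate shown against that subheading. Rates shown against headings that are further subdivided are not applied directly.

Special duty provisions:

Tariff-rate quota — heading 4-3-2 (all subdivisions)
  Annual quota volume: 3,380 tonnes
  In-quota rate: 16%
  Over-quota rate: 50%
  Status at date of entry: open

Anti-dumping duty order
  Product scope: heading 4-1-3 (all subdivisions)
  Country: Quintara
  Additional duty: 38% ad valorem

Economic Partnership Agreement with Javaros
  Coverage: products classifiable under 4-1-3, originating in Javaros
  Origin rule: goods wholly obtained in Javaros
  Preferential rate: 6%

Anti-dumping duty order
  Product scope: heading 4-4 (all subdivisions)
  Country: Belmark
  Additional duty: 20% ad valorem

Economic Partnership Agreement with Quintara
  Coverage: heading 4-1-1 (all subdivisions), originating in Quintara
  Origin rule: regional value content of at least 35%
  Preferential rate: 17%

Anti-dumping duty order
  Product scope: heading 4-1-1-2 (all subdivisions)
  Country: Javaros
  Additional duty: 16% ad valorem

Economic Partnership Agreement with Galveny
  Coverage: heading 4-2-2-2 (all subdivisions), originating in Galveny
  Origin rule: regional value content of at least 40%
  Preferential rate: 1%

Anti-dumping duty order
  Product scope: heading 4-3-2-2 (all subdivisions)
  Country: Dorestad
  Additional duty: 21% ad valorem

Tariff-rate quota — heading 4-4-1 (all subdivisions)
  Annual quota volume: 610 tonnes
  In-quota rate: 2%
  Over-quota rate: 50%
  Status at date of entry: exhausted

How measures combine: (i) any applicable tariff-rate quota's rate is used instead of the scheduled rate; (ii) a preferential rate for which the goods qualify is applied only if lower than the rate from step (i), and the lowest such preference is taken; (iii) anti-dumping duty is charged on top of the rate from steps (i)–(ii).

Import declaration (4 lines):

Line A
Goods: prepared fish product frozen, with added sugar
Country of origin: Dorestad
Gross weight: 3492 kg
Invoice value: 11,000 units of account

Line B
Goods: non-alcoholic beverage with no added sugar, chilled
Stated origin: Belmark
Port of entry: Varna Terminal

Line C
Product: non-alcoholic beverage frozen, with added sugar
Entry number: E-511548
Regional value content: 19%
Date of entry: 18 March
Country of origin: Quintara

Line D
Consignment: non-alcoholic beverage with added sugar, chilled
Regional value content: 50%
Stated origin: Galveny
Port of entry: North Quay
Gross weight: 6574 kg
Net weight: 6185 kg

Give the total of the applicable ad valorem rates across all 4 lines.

47%

Line A: prepared fish product → 4-2; frozen → 4-2-1; with added sugar → 4-2-1-1. Scheduled 19%. No special measure applies. → 19%.
Line B: non-alcoholic beverage → 4-1; chilled → 4-1-3; with no added sugar → 4-1-3-2. Scheduled 16%. No special measure applies. → 16%.
Line C: non-alcoholic beverage → 4-1; frozen → 4-1-1; with added sugar → 4-1-1-1. Scheduled 5%. Quintara agreement on 4-1-1: RVC < 35%. → 5%.
Line D: non-alcoholic beverage → 4-1; chilled → 4-1-3; with added sugar → 4-1-3-1. Scheduled 7%. Galveny agreement on 4-2-2-2: 4-1-3-1 not covered. → 7%.
Sum: 19% + 16% + 5% + 7% = 47%.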